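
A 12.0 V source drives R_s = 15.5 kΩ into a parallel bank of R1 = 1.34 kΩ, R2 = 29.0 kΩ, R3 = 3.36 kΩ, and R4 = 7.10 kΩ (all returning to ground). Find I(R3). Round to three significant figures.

I ≈ 0.179 mA

Combine the parallel branches: R_p = (1/1.34 + 1/29.0 + 1/3.36 + 1/7.10)⁻¹ = 0.8202 kΩ.
V_A by voltage divider: V_A = 12.0 × 0.8202/(15.5 + 0.8202) = 0.6031 V.
Branch current I = V_A/R3 = 0.6031/3.36 = 0.1795 mA.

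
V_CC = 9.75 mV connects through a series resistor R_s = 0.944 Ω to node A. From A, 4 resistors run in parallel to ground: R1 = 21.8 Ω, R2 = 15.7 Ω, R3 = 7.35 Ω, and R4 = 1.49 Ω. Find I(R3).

Combine the parallel branches: R_p = (1/21.8 + 1/15.7 + 1/7.35 + 1/1.49)⁻¹ = 1.091 Ω.
V_A = 9.75 × 1.091/2.035 = 5.227 mV.
Branch current I = V_A/R3 = 5.227/7.35 = 0.7111 mA.

I ≈ 0.711 mA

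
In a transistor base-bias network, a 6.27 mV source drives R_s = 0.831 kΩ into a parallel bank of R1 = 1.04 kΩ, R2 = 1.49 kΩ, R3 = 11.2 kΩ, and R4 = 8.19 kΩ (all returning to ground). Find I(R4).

Parallel bank: R_p = 1/(1/1.04 + 1/1.49 + 1/11.2 + 1/8.19) = 0.5423 kΩ.
V_A = 6.27 × 0.5423/1.373 = 2.476 mV.
Branch current I = V_A/R4 = 2.476/8.19 = 0.3023 µA.
(Check via current divider: I_total = 4.566 µA; share G_k/ΣG = 0.06621 → same result.)

I ≈ 0.302 µA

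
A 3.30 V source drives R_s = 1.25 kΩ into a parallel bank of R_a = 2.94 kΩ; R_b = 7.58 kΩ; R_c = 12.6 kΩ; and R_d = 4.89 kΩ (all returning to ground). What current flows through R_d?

I ≈ 0.347 mA

Combine the parallel branches: R_p = (1/2.94 + 1/7.58 + 1/12.6 + 1/4.89)⁻¹ = 1.323 kΩ.
Node voltage V_A = V_s · R_p/(R_s + R_p) = 3.30 × 0.5142 = 1.697 V.
I(R_d) = V_A / R_d = 1.697/4.89 = 0.3470 mA.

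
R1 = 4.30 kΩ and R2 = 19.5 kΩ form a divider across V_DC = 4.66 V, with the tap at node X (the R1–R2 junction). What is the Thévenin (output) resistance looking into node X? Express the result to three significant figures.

Zeroing V_DC shorts the top of R1 to ground, so R_th = R1 ‖ R2 = 3.523 kΩ.

R_th ≈ 3.52 kΩ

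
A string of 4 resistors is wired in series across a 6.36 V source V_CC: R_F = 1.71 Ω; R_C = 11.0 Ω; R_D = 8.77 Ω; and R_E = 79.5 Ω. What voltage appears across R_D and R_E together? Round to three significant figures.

V ≈ 5.56 V

Series total: ΣR = 1.71 + 11.0 + 8.77 + 79.5 = 101.0 Ω.
R_{R_D..R_E} = 8.77 + 79.5 = 88.27 Ω.
Voltage divider: V = V_CC · (88.27 / 101.0) = 6.36 × 0.8741 = 5.559 V.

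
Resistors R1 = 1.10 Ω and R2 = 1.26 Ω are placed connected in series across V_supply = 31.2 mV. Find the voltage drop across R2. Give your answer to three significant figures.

V ≈ 16.7 mV

Total series resistance ΣR = 1.10 + 1.26 = 2.360 Ω.
V = V_supply · R/ΣR = 31.2 × 0.5339 = 16.66 mV.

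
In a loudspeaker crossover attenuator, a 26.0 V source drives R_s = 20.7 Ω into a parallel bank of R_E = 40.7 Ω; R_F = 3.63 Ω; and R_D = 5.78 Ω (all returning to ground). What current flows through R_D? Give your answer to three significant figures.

Combine the parallel branches: R_p = (1/40.7 + 1/3.63 + 1/5.78)⁻¹ = 2.114 Ω.
Node voltage V_A = V_in · R_p/(R_s + R_p) = 26.0 × 0.09266 = 2.409 V.
I(R_D) = V_A / R_D = 2.409/5.78 = 0.4168 A.
(Check via current divider: I_total = 1.140 A; share G_k/ΣG = 0.3657 → same result.)

I ≈ 0.417 A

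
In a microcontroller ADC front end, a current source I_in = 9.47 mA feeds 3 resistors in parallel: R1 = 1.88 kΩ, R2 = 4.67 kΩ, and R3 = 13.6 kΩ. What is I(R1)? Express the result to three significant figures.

I ≈ 6.15 mA

Total conductance ΣG = 1/1.88 + 1/4.67 + 1/13.6 = 0.8196 (units of 1/kΩ).
By the current-divider rule, I = I_in · G_k/ΣG = 9.47 × 0.6490 = 6.146 mA.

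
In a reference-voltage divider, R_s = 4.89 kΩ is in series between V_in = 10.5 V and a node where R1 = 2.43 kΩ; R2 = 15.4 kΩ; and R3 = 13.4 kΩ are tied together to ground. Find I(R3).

I ≈ 0.212 mA

Parallel bank: R_p = 1/(1/2.43 + 1/15.4 + 1/13.4) = 1.815 kΩ.
Node voltage V_A = V_in · R_p/(R_s + R_p) = 10.5 × 0.2707 = 2.842 V.
I(R3) = V_A / R3 = 2.842/13.4 = 0.2121 mA.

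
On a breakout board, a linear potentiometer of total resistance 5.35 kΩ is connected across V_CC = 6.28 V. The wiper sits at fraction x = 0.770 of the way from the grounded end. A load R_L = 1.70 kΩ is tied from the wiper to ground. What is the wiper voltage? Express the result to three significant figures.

V_out ≈ 3.11 V

The pot divides into 1.230 kΩ above the wiper and 4.119 kΩ below.
Lower segment in parallel with the load: 4.119 ‖ 1.70 = 1.203 kΩ.
Then V_out = V_CC · 1.203/(1.230 + 1.203) = 3.105 V.
(Unloaded: V_out = x·V_CC = 4.84 V.)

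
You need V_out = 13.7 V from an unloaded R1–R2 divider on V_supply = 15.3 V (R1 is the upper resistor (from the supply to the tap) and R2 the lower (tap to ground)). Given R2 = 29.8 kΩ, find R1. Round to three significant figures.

R1 ≈ 3.48 kΩ

The divider ratio is R2/(R1+R2) = 13.7/15.3 = 0.8954.
So R1 = R2 · (V_supply/V_out − 1) = 29.8 × (15.3/13.7 − 1) = 29.8 × 0.1168 = 3.480 kΩ.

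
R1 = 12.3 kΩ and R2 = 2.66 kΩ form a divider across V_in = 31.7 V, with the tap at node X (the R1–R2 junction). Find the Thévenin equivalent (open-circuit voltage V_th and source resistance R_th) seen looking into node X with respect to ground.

With X open, the divider is unloaded: V_th = 31.7 × 2.66/14.96 = 5.636 V.
Looking into X with the source shorted: R_th = R1·R2/(R1+R2) = 12.30 × 2.66/14.96 = 2.187 kΩ.

V_th ≈ 5.64 V, R_th ≈ 2.19 kΩ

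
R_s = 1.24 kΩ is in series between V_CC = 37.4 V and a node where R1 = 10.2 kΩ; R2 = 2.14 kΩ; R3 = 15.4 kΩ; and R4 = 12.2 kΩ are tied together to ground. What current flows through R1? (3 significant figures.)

I ≈ 1.95 mA

Combine the parallel branches: R_p = (1/10.2 + 1/2.14 + 1/15.4 + 1/12.2)⁻¹ = 1.404 kΩ.
V_A by voltage divider: V_A = 37.4 × 1.404/(1.24 + 1.404) = 19.86 V.
I(R1) = V_A / R1 = 19.86/10.2 = 1.947 mA.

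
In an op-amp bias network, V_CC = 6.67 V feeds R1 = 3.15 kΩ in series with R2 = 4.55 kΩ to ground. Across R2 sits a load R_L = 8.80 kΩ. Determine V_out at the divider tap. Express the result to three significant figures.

First combine the lower leg with the load: R2 ‖ R_L = 2.999 kΩ.
Then V_out = V_CC · R2'/(R1 + R2') = 6.67 × 2.999/6.149 = 3.253 V.
(Unloaded it would be 3.94 V; the load pulls it down.)

V_out ≈ 3.25 V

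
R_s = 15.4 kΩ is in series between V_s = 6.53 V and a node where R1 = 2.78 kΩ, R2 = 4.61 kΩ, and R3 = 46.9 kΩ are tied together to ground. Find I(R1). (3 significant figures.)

I ≈ 0.230 mA

Combine the parallel branches: R_p = (1/2.78 + 1/4.61 + 1/46.9)⁻¹ = 1.672 kΩ.
V_A by voltage divider: V_A = 6.53 × 1.672/(15.4 + 1.672) = 0.6397 V.
Branch current I = V_A/R1 = 0.6397/2.78 = 0.2301 mA.
(Check via current divider: I_total = 0.3825 mA; share G_k/ΣG = 0.6016 → same result.)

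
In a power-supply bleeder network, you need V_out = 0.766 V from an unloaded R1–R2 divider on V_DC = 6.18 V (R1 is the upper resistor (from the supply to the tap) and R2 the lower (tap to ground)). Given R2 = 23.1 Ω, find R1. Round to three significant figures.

R1 ≈ 163 Ω

The divider ratio is R2/(R1+R2) = 0.766/6.18 = 0.1239.
So R1 = R2 · (V_DC/V_out − 1) = 23.1 × (6.18/0.766 − 1) = 23.1 × 7.068 = 163.3 Ω.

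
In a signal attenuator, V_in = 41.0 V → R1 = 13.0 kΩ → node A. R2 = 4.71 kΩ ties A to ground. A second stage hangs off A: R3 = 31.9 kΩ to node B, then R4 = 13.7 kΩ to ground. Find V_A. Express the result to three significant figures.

Looking into the second stage from A: R3 + R4 = 45.60 kΩ appears in parallel with R2.
R2 ‖ (R3+R4) = 4.269 kΩ.
V_A = 41.0 × 4.269/(13.0 + 4.269) = 10.14 V.

V_A ≈ 10.1 V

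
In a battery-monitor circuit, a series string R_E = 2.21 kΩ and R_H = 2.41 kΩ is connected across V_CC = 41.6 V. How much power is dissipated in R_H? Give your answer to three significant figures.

P ≈ 195 mW

ΣR = 4.620 kΩ → I = 41.6/4.620 = 9.004 mA.
P = I²R = 81.08 × 2.41 = 195.4 mW.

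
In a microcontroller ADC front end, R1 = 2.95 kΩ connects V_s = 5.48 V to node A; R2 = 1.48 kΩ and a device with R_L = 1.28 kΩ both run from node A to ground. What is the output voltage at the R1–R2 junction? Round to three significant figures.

V_out ≈ 1.03 V

R2 ‖ R_L = (1.48 × 1.28)/(1.48 + 1.28) = 0.6864 kΩ.
Then V_out = V_s · R2'/(R1 + R2') = 5.48 × 0.6864/3.636 = 1.034 V.
(Unloaded it would be 1.83 V; the load pulls it down.)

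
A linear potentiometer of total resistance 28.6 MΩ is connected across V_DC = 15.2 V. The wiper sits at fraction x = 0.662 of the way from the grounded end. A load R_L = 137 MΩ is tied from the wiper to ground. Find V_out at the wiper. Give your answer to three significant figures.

V_out ≈ 9.61 V

Split the track: R_lower = x·R_p = 18.93 MΩ, R_upper = (1−x)·R_p = 9.667 MΩ.
R_L loads the lower segment: effective lower R = 16.63 MΩ.
V_out = 15.2 × 16.63/(9.667 + 16.63) = 9.613 V.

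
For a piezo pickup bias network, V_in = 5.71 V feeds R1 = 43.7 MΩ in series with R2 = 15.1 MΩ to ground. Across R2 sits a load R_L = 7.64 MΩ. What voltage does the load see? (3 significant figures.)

V_out ≈ 0.594 V

The load sits in parallel with R2, giving an effective lower resistance R2' = R2·R_L/(R2+R_L) = 5.073 MΩ.
Then V_out = V_in · R2'/(R1 + R2') = 5.71 × 5.073/48.77 = 0.5939 V.
(Unloaded it would be 1.47 V; the load pulls it down.)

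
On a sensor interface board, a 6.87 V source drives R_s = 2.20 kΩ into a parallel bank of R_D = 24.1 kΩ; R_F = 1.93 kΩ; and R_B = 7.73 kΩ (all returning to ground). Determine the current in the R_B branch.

I ≈ 0.353 mA

Parallel bank: R_p = 1/(1/24.1 + 1/1.93 + 1/7.73) = 1.451 kΩ.
Node voltage V_A = V_s · R_p/(R_s + R_p) = 6.87 × 0.3975 = 2.731 V.
I(R_B) = V_A / R_B = 2.731/7.73 = 0.3533 mA.
(Equivalently: I_total = 1.881 mA, then current-divider fraction G_k/ΣG = 0.1878.)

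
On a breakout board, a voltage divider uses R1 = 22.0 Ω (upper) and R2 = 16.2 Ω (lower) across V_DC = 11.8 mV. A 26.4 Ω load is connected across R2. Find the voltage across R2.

The load sits in parallel with R2, giving an effective lower resistance R2' = R2·R_L/(R2+R_L) = 10.04 Ω.
Voltage divider with the loaded lower leg: V_out = 11.8 × 10.04/(22.0 + 10.04) = 11.8 × 0.3133 = 3.697 mV.

V_out ≈ 3.70 mV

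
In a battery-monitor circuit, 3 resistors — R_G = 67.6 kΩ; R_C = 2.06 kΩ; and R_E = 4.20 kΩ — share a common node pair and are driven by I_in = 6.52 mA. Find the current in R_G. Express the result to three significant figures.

I ≈ 0.131 mA

ΣG = 1/67.6 + 1/2.06 + 1/4.20 = 0.7383.
Current divider: I(R_G) = I_in · G_k/ΣG = 6.52 × (0.01479/0.7383) = 6.52 × 0.02004 = 0.1306 mA.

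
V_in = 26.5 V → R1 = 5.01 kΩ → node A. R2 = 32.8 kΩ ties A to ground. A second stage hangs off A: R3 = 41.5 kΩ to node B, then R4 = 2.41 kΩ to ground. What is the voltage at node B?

V_B ≈ 1.15 V

Node A sees R2 in parallel with the series input of stage 2, R3 + R4 = 43.91 kΩ.
R2 ‖ (R3+R4) = 18.78 kΩ.
First divider: V_A = V_in · 18.78/(5.01 + 18.78) = 20.92 V.
Then the unloaded second divider: V_B = V_A × R4/(R3+R4) = 20.92 × 0.05488 = 1.148 V.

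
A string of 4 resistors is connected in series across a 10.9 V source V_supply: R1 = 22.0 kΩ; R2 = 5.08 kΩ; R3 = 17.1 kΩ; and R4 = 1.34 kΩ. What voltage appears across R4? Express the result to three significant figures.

Series total: ΣR = 22.0 + 5.08 + 17.1 + 1.34 = 45.52 kΩ.
By the voltage-divider rule, V = 10.9 × 1.340/45.52 = 0.3209 V.

V ≈ 0.321 V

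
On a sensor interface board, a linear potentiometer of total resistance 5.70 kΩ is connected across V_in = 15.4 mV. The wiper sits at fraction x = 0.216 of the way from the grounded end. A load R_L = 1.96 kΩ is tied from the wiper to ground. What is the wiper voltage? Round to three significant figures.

Lower segment x·R_p = 1.231 kΩ; upper segment (1−x)·R_p = 4.469 kΩ.
Lower segment in parallel with the load: 1.231 ‖ 1.96 = 0.7562 kΩ.
Then V_out = V_in · 0.7562/(4.469 + 0.7562) = 2.229 mV.

V_out ≈ 2.23 mV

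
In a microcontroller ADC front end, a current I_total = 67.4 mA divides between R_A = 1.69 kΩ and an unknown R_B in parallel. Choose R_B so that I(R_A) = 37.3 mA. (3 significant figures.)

R_B ≈ 2.09 kΩ

The fraction through R_A equals R_B/(R_A+R_B).
With f = 0.5534, R_B = R_A · f/(1−f) = 1.69 × 1.239 = 2.094 kΩ.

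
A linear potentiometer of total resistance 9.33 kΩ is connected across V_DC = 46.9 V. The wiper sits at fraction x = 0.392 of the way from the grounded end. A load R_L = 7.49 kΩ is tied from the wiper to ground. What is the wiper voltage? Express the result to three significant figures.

V_out ≈ 14.2 V

Lower segment x·R_p = 3.657 kΩ; upper segment (1−x)·R_p = 5.673 kΩ.
(x·R_p) ‖ R_L = 2.457 kΩ.
Loaded-divider output: V_out = 46.9 × 0.3023 = 14.18 V.
(Unloaded: V_out = x·V_DC = 18.4 V.)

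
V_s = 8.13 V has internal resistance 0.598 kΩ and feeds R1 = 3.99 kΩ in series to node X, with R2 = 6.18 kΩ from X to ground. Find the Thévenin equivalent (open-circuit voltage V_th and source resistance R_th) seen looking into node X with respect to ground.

R1' = 0.598 + 3.99 = 4.588 kΩ (source resistance + R1).
V_th is the unloaded tap voltage: V_s · R2/(R1'+R2) = 8.13 × 0.5739 = 4.666 V.
Zeroing V_s shorts the top of R1' to ground, so R_th = R1' ‖ R2 = 2.633 kΩ.

V_th ≈ 4.67 V, R_th ≈ 2.63 kΩ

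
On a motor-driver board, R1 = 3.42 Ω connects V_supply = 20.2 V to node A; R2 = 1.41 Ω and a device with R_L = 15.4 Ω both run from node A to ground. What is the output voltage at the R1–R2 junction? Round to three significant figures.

R2 ‖ R_L = (1.41 × 15.4)/(1.41 + 15.4) = 1.292 Ω.
Now apply the divider: V_out = 20.2 × 0.2742 = 5.538 V.

V_out ≈ 5.54 V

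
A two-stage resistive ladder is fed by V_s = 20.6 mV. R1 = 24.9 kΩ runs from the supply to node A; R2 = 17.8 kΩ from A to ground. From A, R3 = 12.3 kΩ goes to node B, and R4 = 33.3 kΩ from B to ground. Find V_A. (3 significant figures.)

V_A ≈ 7.00 mV

The second stage (R3 + R4 = 45.60 kΩ) loads node A in parallel with R2.
Effective lower resistance at A: R2 ‖ 45.60 = 12.80 kΩ.
V_A = 20.6 × 12.80/(24.9 + 12.80) = 6.995 mV.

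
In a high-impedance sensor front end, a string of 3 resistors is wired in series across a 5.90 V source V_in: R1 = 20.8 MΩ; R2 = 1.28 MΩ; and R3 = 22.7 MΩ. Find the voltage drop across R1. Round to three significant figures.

Series total: ΣR = 20.8 + 1.28 + 22.7 = 44.78 MΩ.
Voltage divider: V = V_in · (20.80 / 44.78) = 5.90 × 0.4645 = 2.741 V.

V ≈ 2.74 V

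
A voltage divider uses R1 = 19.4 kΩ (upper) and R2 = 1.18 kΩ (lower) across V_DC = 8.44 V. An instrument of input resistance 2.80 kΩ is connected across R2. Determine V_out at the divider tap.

The load sits in parallel with R2, giving an effective lower resistance R2' = R2·R_L/(R2+R_L) = 0.8302 kΩ.
Voltage divider with the loaded lower leg: V_out = 8.44 × 0.8302/(19.4 + 0.8302) = 8.44 × 0.04104 = 0.3463 V.
(Unloaded it would be 0.484 V; the load pulls it down.)

V_out ≈ 0.346 V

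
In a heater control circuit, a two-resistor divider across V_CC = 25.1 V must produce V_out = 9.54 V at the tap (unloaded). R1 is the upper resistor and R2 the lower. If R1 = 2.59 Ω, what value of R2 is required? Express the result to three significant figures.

R2 ≈ 1.59 Ω

The divider ratio is R2/(R1+R2) = 9.54/25.1 = 0.3801.
R2 = R1 · 0.3801/(1 − 0.3801) = 1.588 Ω.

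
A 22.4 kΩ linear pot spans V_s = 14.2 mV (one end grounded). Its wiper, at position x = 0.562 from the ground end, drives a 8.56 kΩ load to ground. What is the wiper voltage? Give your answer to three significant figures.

Split the track: R_lower = x·R_p = 12.59 kΩ, R_upper = (1−x)·R_p = 9.811 kΩ.
R_L loads the lower segment: effective lower R = 5.095 kΩ.
Then V_out = V_s · 5.095/(9.811 + 5.095) = 4.854 mV.
(Unloaded: V_out = x·V_s = 7.98 mV.)

V_out ≈ 4.85 mV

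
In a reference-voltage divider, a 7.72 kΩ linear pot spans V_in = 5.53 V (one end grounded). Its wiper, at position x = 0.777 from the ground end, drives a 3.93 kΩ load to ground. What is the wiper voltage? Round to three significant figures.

V_out ≈ 3.21 V

Lower segment x·R_p = 5.998 kΩ; upper segment (1−x)·R_p = 1.722 kΩ.
(x·R_p) ‖ R_L = 2.374 kΩ.
Then V_out = V_in · 2.374/(1.722 + 2.374) = 3.206 V.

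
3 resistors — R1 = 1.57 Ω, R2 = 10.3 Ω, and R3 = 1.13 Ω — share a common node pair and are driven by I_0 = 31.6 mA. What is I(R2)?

I ≈ 1.89 mA

ΣG = 1/1.57 + 1/10.3 + 1/1.13 = 1.619.
By the current-divider rule, I = I_0 · G_k/ΣG = 31.6 × 0.05997 = 1.895 mA.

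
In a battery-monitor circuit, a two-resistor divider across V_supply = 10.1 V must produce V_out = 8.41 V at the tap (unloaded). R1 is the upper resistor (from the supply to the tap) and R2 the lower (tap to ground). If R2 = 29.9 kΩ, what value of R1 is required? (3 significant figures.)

Required fraction k = V_out/V_supply = 0.8327.
So R1 = R2 · (V_supply/V_out − 1) = 29.9 × (10.1/8.41 − 1) = 29.9 × 0.2010 = 6.008 kΩ.

R1 ≈ 6.01 kΩ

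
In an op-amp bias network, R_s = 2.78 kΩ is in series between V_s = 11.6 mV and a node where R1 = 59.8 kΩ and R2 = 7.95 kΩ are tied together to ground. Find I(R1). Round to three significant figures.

Equivalent of the parallel group: R_p = 7.017 kΩ.
V_A by voltage divider: V_A = 11.6 × 7.017/(2.78 + 7.017) = 8.308 mV.
Branch current I = V_A/R1 = 8.308/59.8 = 0.1389 µA.
(Equivalently: I_total = 1.184 µA, then current-divider fraction G_k/ΣG = 0.1173.)

I ≈ 0.139 µA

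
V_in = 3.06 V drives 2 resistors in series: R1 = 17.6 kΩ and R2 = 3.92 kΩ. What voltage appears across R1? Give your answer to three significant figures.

ΣR = 17.6 + 3.92 = 21.52 kΩ.
V = V_in · R/ΣR = 3.06 × 0.8178 = 2.503 V.

V ≈ 2.50 V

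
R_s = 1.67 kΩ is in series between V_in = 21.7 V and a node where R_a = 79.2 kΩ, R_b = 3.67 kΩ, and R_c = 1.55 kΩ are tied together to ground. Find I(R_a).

I ≈ 0.107 mA

Combine the parallel branches: R_p = (1/79.2 + 1/3.67 + 1/1.55)⁻¹ = 1.075 kΩ.
V_A = 21.7 × 1.075/2.745 = 8.498 V.
Branch current I = V_A/R_a = 8.498/79.2 = 0.1073 mA.
(Check via current divider: I_total = 7.905 mA; share G_k/ΣG = 0.01357 → same result.)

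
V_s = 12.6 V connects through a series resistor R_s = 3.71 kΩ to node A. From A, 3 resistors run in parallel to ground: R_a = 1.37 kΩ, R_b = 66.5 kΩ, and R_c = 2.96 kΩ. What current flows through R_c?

I ≈ 0.848 mA

Equivalent of the parallel group: R_p = 0.9235 kΩ.
V_A by voltage divider: V_A = 12.6 × 0.9235/(3.71 + 0.9235) = 2.511 V.
I(R_c) = V_A / R_c = 2.511/2.96 = 0.8484 mA.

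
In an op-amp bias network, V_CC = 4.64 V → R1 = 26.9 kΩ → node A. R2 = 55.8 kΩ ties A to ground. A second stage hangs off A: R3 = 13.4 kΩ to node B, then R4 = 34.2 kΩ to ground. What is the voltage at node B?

Looking into the second stage from A: R3 + R4 = 47.60 kΩ appears in parallel with R2.
R2 ‖ (R3+R4) = 25.69 kΩ.
V_A = 4.64 × 25.69/(26.9 + 25.69) = 2.267 V.
V_B = V_A × 0.7185 = 1.628 V.

V_B ≈ 1.63 V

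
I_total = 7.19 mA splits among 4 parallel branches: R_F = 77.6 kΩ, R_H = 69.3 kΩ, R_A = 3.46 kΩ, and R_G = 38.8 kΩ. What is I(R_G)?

ΣG = 1/77.6 + 1/69.3 + 1/3.46 + 1/38.8 = 0.3421.
Current divider: I(R_G) = I_total · G_k/ΣG = 7.19 × (0.02577/0.3421) = 7.19 × 0.07534 = 0.5417 mA.

I ≈ 0.542 mA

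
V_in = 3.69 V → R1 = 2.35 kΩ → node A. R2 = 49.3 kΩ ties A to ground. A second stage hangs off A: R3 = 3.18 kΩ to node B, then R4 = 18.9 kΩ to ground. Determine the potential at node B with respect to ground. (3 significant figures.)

Looking into the second stage from A: R3 + R4 = 22.08 kΩ appears in parallel with R2.
Effective lower resistance at A: R2 ‖ 22.08 = 15.25 kΩ.
V_A = 3.69 × 15.25/(2.35 + 15.25) = 3.197 V.
Then the unloaded second divider: V_B = V_A × R4/(R3+R4) = 3.197 × 0.8560 = 2.737 V.

V_B ≈ 2.74 V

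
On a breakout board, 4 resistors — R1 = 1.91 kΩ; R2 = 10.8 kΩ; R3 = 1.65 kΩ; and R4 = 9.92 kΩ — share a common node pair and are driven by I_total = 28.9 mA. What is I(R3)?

ΣG = 1/1.91 + 1/10.8 + 1/1.65 + 1/9.92 = 1.323.
R3 takes the fraction G_k/ΣG = 0.6061/1.323 = 0.4581, so I = 28.9 × 0.4581 = 13.24 mA.

I ≈ 13.2 mA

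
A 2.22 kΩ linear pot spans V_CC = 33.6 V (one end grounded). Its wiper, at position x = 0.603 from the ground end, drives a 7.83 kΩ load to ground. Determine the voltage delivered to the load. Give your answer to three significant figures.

Split the track: R_lower = x·R_p = 1.339 kΩ, R_upper = (1−x)·R_p = 0.8813 kΩ.
Lower segment in parallel with the load: 1.339 ‖ 7.83 = 1.143 kΩ.
V_out = 33.6 × 1.143/(0.8813 + 1.143) = 18.97 V.
(Unloaded: V_out = x·V_CC = 20.3 V.)

V_out ≈ 19.0 V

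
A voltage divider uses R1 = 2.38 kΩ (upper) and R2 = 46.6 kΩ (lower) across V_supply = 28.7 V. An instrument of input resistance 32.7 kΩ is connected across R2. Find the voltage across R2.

The load sits in parallel with R2, giving an effective lower resistance R2' = R2·R_L/(R2+R_L) = 19.22 kΩ.
Now apply the divider: V_out = 28.7 × 0.8898 = 25.54 V.

V_out ≈ 25.5 V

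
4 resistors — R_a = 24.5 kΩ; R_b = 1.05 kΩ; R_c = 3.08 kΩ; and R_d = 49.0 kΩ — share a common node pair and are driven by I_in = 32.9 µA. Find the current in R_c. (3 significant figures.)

I ≈ 7.98 µA

Conductances: ΣG = 1/24.5 + 1/1.05 + 1/3.08 + 1/49.0 = 1.338 (1/kΩ).
By the current-divider rule, I = I_in · G_k/ΣG = 32.9 × 0.2426 = 7.982 µA.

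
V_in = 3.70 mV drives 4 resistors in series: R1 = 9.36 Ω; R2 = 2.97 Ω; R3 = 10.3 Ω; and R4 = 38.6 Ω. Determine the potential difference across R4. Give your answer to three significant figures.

V ≈ 2.33 mV

Total series resistance ΣR = 9.36 + 2.97 + 10.3 + 38.6 = 61.23 Ω.
Voltage divider: V = V_in · (38.60 / 61.23) = 3.70 × 0.6304 = 2.333 mV.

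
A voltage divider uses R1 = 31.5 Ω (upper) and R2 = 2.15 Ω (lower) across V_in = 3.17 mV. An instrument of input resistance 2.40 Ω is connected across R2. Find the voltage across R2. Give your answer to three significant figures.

V_out ≈ 0.110 mV

The load sits in parallel with R2, giving an effective lower resistance R2' = R2·R_L/(R2+R_L) = 1.134 Ω.
Voltage divider with the loaded lower leg: V_out = 3.17 × 1.134/(31.5 + 1.134) = 3.17 × 0.03475 = 0.1102 mV.
(Unloaded it would be 0.203 mV; the load pulls it down.)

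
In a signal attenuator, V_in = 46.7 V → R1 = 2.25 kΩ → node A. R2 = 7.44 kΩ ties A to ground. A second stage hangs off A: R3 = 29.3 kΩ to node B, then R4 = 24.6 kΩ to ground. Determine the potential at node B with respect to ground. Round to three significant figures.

V_B ≈ 15.9 V

Looking into the second stage from A: R3 + R4 = 53.90 kΩ appears in parallel with R2.
Effective lower resistance at A: R2 ‖ 53.90 = 6.538 kΩ.
So V_A = 46.7 × 0.7440 = 34.74 V.
Then the unloaded second divider: V_B = V_A × R4/(R3+R4) = 34.74 × 0.4564 = 15.86 V.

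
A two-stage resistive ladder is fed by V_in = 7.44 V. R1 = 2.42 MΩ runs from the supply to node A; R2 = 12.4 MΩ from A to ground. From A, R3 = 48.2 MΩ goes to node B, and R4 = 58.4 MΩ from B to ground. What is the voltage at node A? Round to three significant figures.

V_A ≈ 6.11 V

The second stage (R3 + R4 = 106.6 MΩ) loads node A in parallel with R2.
R2 ‖ (R3+R4) = 11.11 MΩ.
So V_A = 7.44 × 0.8211 = 6.109 V.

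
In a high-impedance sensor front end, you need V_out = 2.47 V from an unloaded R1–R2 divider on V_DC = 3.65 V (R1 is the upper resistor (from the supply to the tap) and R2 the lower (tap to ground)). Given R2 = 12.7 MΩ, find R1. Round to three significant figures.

R1 ≈ 6.07 MΩ

The divider ratio is R2/(R1+R2) = 2.47/3.65 = 0.6767.
R1 = R2·(1/k − 1) = 12.7 × 0.4777 = 6.067 MΩ.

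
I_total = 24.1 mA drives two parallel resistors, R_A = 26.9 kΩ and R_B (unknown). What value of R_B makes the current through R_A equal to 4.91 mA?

R_B ≈ 6.88 kΩ

The fraction through R_A equals R_B/(R_A+R_B).
4.91/24.1 = R_B/(R_A + R_B) → R_B = R_A · (0.2037)/(1 − 0.2037) = 26.9 × 0.2559 = 6.883 kΩ.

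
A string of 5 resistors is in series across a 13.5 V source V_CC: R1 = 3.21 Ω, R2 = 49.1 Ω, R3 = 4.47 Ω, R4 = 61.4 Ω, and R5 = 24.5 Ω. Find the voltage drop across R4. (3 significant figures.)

V ≈ 5.81 V

ΣR = 3.21 + 49.1 + 4.47 + 61.4 + 24.5 = 142.7 Ω.
By the voltage-divider rule, V = 13.5 × 61.40/142.7 = 5.810 V.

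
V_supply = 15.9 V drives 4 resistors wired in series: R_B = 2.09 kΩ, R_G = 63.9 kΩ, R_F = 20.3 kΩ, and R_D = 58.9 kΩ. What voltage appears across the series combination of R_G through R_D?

V ≈ 15.7 V

Series total: ΣR = 2.09 + 63.9 + 20.3 + 58.9 = 145.2 kΩ.
R_{R_G..R_D} = 63.9 + 20.3 + 58.9 = 143.1 kΩ.
V = V_supply · R/ΣR = 15.9 × 0.9856 = 15.67 V.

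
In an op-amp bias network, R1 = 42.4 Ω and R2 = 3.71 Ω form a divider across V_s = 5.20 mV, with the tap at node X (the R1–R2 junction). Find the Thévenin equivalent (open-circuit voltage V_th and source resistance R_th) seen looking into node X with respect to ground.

V_th ≈ 0.418 mV, R_th ≈ 3.41 Ω

Open-circuit (no load on X): V_th = V_s · R2/(R1 + R2) = 5.20 × 3.71/(42.40 + 3.71) = 0.4184 mV.
With V_s suppressed (replaced by a short), R_th = R1 ‖ R2 = (42.40 × 3.71)/(42.40 + 3.71) = 3.411 Ω.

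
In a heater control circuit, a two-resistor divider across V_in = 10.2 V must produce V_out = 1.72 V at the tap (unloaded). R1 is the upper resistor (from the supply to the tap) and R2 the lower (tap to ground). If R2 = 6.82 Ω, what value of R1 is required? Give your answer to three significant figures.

V_out/V_in = R2/(R1+R2) = 0.1686.
Rearranging, R1 = R2·(1−k)/k = 6.82 × 4.930 = 33.62 Ω.

R1 ≈ 33.6 Ω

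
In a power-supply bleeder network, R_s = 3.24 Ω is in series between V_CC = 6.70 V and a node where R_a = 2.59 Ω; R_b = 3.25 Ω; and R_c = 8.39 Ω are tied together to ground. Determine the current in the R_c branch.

Parallel bank: R_p = 1/(1/2.59 + 1/3.25 + 1/8.39) = 1.230 Ω.
Node voltage V_A = V_CC · R_p/(R_s + R_p) = 6.70 × 0.2752 = 1.844 V.
Branch current I = V_A/R_c = 1.844/8.39 = 0.2197 A.

I ≈ 0.220 A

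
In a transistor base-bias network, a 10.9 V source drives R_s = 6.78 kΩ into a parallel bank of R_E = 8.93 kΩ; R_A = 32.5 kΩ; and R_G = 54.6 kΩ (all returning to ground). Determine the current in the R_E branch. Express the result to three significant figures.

I ≈ 0.583 mA

Equivalent of the parallel group: R_p = 6.209 kΩ.
V_A = 10.9 × 6.209/12.99 = 5.210 V.
I(R_E) = V_A / R_E = 5.210/8.93 = 0.5835 mA.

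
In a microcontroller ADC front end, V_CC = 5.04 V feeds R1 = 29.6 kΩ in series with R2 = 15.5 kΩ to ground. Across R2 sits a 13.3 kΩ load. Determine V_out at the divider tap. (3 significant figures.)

V_out ≈ 0.981 V

R2 ‖ R_L = (15.5 × 13.3)/(15.5 + 13.3) = 7.158 kΩ.
Voltage divider with the loaded lower leg: V_out = 5.04 × 7.158/(29.6 + 7.158) = 5.04 × 0.1947 = 0.9815 V.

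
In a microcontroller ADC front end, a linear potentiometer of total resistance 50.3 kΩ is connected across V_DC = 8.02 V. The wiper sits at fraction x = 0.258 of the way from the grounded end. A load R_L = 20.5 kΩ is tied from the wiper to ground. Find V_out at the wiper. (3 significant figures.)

V_out ≈ 1.41 V

Lower segment x·R_p = 12.98 kΩ; upper segment (1−x)·R_p = 37.32 kΩ.
Lower segment in parallel with the load: 12.98 ‖ 20.5 = 7.947 kΩ.
Then V_out = V_DC · 7.947/(37.32 + 7.947) = 1.408 V.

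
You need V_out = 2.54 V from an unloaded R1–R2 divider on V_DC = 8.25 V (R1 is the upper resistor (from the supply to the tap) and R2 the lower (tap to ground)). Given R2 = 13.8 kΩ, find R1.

R1 ≈ 31.0 kΩ

V_out/V_DC = R2/(R1+R2) = 0.3079.
Rearranging, R1 = R2·(1−k)/k = 13.8 × 2.248 = 31.02 kΩ.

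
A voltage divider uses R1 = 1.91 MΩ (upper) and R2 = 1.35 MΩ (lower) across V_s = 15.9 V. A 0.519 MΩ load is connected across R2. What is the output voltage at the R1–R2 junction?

V_out ≈ 2.61 V

First combine the lower leg with the load: R2 ‖ R_L = 0.3749 MΩ.
Now apply the divider: V_out = 15.9 × 0.1641 = 2.609 V.
(Unloaded it would be 6.58 V; the load pulls it down.)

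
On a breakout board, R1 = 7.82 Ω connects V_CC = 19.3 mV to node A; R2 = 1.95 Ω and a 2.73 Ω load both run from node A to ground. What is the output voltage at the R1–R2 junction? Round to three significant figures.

R2 ‖ R_L = (1.95 × 2.73)/(1.95 + 2.73) = 1.137 Ω.
Then V_out = V_CC · R2'/(R1 + R2') = 19.3 × 1.137/8.957 = 2.451 mV.
(Unloaded it would be 3.85 mV; the load pulls it down.)

V_out ≈ 2.45 mV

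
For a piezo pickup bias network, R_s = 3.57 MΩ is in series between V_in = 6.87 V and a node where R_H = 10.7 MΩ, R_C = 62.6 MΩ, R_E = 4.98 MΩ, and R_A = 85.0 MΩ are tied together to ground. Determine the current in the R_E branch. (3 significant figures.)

I ≈ 0.642 µA

Combine the parallel branches: R_p = (1/10.7 + 1/62.6 + 1/4.98 + 1/85.0)⁻¹ = 3.106 MΩ.
V_A = 6.87 × 3.106/6.676 = 3.196 V.
I(R_E) = V_A / R_E = 3.196/4.98 = 0.6418 µA.
(Check via current divider: I_total = 1.029 µA; share G_k/ΣG = 0.6236 → same result.)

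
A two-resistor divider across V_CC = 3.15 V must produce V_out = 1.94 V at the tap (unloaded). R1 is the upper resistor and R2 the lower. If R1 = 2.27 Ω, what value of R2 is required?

Required fraction k = V_out/V_CC = 0.6159.
Rearranging, R2 = R1·k/(1−k) = 2.27 × 1.603 = 3.640 Ω.

R2 ≈ 3.64 Ω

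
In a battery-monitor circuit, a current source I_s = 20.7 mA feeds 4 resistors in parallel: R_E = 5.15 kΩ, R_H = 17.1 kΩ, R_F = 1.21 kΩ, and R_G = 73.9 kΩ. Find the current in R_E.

I ≈ 3.68 mA

ΣG = 1/5.15 + 1/17.1 + 1/1.21 + 1/73.9 = 1.093.
R_E takes the fraction G_k/ΣG = 0.1942/1.093 = 0.1777, so I = 20.7 × 0.1777 = 3.679 mA.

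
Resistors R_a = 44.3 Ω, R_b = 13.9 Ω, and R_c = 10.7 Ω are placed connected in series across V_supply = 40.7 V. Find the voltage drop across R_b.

V ≈ 8.21 V

Total series resistance ΣR = 44.3 + 13.9 + 10.7 = 68.90 Ω.
By the voltage-divider rule, V = 40.7 × 13.90/68.90 = 8.211 V.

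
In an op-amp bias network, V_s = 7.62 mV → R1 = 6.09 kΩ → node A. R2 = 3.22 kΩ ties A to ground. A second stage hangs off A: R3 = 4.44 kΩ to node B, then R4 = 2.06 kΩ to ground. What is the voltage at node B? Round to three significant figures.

The second stage (R3 + R4 = 6.500 kΩ) loads node A in parallel with R2.
Effective lower resistance at A: R2 ‖ 6.500 = 2.153 kΩ.
V_A = 7.62 × 2.153/(6.09 + 2.153) = 1.990 mV.
V_B = V_A × 0.3169 = 0.6308 mV.

V_B ≈ 0.631 mV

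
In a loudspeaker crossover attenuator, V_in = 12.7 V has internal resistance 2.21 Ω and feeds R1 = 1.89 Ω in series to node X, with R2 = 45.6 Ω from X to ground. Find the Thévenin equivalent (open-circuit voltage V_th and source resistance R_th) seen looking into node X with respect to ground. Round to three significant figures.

V_th ≈ 11.7 V, R_th ≈ 3.76 Ω

R1' = 2.21 + 1.89 = 4.100 Ω (source resistance + R1).
Open-circuit (no load on X): V_th = V_in · R2/(R1' + R2) = 12.7 × 45.6/(4.100 + 45.6) = 11.65 V.
Looking into X with the source shorted: R_th = R1'·R2/(R1'+R2) = 4.100 × 45.6/49.70 = 3.762 Ω.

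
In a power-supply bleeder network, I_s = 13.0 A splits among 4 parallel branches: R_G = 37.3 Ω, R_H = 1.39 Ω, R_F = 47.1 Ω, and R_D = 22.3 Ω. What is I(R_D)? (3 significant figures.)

I ≈ 0.718 A

ΣG = 1/37.3 + 1/1.39 + 1/47.1 + 1/22.3 = 0.8123.
Current divider: I(R_D) = I_s · G_k/ΣG = 13.0 × (0.04484/0.8123) = 13.0 × 0.05520 = 0.7177 A.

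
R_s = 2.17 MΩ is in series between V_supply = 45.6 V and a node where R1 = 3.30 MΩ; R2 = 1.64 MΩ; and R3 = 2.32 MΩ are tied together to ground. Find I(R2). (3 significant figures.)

I ≈ 7.10 µA

Parallel bank: R_p = 1/(1/3.30 + 1/1.64 + 1/2.32) = 0.7441 MΩ.
Node voltage V_A = V_supply · R_p/(R_s + R_p) = 45.6 × 0.2554 = 11.64 V.
I(R2) = V_A / R2 = 11.64/1.64 = 7.100 µA.
(Equivalently: I_total = 15.65 µA, then current-divider fraction G_k/ΣG = 0.4537.)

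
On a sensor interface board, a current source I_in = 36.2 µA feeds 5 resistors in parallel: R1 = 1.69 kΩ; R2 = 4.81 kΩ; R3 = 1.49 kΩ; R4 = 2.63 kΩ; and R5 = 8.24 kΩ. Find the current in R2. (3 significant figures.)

I ≈ 3.82 µA

Conductances: ΣG = 1/1.69 + 1/4.81 + 1/1.49 + 1/2.63 + 1/8.24 = 1.972 (1/kΩ).
By the current-divider rule, I = I_in · G_k/ΣG = 36.2 × 0.1054 = 3.816 µA.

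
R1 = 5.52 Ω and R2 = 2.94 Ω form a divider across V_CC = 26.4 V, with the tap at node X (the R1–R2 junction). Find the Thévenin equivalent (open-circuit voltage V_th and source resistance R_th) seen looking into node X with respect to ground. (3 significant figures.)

With X open, the divider is unloaded: V_th = 26.4 × 2.94/8.460 = 9.174 V.
With V_CC suppressed (replaced by a short), R_th = R1 ‖ R2 = (5.520 × 2.94)/(5.520 + 2.94) = 1.918 Ω.

V_th ≈ 9.17 V, R_th ≈ 1.92 Ω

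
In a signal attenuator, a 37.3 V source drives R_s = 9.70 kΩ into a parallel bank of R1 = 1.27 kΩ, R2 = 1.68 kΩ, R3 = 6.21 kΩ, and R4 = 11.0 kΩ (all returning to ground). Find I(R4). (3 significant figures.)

Parallel bank: R_p = 1/(1/1.27 + 1/1.68 + 1/6.21 + 1/11.0) = 0.6118 kΩ.
Node voltage V_A = V_DC · R_p/(R_s + R_p) = 37.3 × 0.05933 = 2.213 V.
I(R4) = V_A / R4 = 2.213/11.0 = 0.2012 mA.

I ≈ 0.201 mA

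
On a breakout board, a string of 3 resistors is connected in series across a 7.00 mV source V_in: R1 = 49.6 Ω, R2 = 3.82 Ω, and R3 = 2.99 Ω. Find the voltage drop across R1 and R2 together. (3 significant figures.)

V ≈ 6.63 mV

ΣR = 49.6 + 3.82 + 2.99 = 56.41 Ω.
R_{R1..R2} = 49.6 + 3.82 = 53.42 Ω.
Voltage divider: V = V_in · (53.42 / 56.41) = 7.00 × 0.9470 = 6.629 mV.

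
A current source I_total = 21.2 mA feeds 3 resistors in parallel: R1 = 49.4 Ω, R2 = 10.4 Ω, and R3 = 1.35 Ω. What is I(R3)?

I ≈ 18.3 mA

ΣG = 1/49.4 + 1/10.4 + 1/1.35 = 0.8571.
R3 takes the fraction G_k/ΣG = 0.7407/0.8571 = 0.8642, so I = 21.2 × 0.8642 = 18.32 mA.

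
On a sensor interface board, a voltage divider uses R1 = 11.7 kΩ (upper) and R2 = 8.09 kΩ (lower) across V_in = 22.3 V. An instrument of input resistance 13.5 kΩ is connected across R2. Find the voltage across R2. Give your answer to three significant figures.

V_out ≈ 6.73 V

First combine the lower leg with the load: R2 ‖ R_L = 5.059 kΩ.
Voltage divider with the loaded lower leg: V_out = 22.3 × 5.059/(11.7 + 5.059) = 22.3 × 0.3019 = 6.731 V.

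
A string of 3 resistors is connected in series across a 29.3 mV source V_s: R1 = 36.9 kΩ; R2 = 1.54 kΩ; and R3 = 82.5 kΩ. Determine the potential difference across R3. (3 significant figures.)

ΣR = 36.9 + 1.54 + 82.5 = 120.9 kΩ.
By the voltage-divider rule, V = 29.3 × 82.50/120.9 = 19.99 mV.

V ≈ 20.0 mV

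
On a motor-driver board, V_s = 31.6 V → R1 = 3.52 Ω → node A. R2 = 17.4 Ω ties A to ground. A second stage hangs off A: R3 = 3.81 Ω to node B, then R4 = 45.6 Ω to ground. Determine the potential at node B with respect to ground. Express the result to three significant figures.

V_B ≈ 22.9 V

Looking into the second stage from A: R3 + R4 = 49.41 Ω appears in parallel with R2.
R2 ‖ (R3+R4) = 12.87 Ω.
First divider: V_A = V_s · 12.87/(3.52 + 12.87) = 24.81 V.
Then the unloaded second divider: V_B = V_A × R4/(R3+R4) = 24.81 × 0.9229 = 22.90 V.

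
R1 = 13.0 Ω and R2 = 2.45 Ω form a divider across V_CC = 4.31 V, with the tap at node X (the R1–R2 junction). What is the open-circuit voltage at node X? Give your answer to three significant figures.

V_th ≈ 0.683 V

V_th is the unloaded tap voltage: V_CC · R2/(R1+R2) = 4.31 × 0.1586 = 0.6835 V.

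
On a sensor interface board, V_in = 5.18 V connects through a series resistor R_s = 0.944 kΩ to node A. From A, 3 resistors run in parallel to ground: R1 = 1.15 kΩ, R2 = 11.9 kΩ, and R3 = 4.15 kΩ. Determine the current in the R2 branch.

I ≈ 0.205 mA

Combine the parallel branches: R_p = (1/1.15 + 1/11.9 + 1/4.15)⁻¹ = 0.8371 kΩ.
V_A by voltage divider: V_A = 5.18 × 0.8371/(0.944 + 0.8371) = 2.435 V.
I(R2) = V_A / R2 = 2.435/11.9 = 0.2046 mA.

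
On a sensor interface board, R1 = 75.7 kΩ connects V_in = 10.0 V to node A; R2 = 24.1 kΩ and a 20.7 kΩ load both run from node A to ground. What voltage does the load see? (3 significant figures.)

V_out ≈ 1.28 V

R2 ‖ R_L = (24.1 × 20.7)/(24.1 + 20.7) = 11.14 kΩ.
Then V_out = V_in · R2'/(R1 + R2') = 10.0 × 11.14/86.84 = 1.282 V.
(Unloaded it would be 2.41 V; the load pulls it down.)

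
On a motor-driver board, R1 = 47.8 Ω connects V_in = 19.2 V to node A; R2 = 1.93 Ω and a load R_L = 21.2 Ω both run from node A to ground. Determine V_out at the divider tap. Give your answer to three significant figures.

The load sits in parallel with R2, giving an effective lower resistance R2' = R2·R_L/(R2+R_L) = 1.769 Ω.
Now apply the divider: V_out = 19.2 × 0.03569 = 0.6852 V.

V_out ≈ 0.685 V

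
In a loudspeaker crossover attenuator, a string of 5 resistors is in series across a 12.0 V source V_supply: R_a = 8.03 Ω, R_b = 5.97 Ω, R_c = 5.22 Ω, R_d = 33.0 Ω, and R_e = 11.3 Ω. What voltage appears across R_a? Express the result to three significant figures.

V ≈ 1.52 V

Total series resistance ΣR = 8.03 + 5.97 + 5.22 + 33.0 + 11.3 = 63.52 Ω.
By the voltage-divider rule, V = 12.0 × 8.030/63.52 = 1.517 V.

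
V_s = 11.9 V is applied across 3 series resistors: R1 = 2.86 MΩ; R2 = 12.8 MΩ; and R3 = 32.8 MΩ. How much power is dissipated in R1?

P ≈ 0.172 µW

Series current I = V_s/ΣR = 11.9/48.46 = 0.2456 µA.
P = I²R = 0.06030 × 2.86 = 0.1725 µW.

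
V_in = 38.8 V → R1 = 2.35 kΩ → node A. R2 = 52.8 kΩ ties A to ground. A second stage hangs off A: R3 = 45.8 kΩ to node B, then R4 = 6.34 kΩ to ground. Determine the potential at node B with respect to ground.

Node A sees R2 in parallel with the series input of stage 2, R3 + R4 = 52.14 kΩ.
R2 ‖ (R3+R4) = 26.23 kΩ.
So V_A = 38.8 × 0.9178 = 35.61 V.
Then the unloaded second divider: V_B = V_A × R4/(R3+R4) = 35.61 × 0.1216 = 4.330 V.

V_B ≈ 4.33 V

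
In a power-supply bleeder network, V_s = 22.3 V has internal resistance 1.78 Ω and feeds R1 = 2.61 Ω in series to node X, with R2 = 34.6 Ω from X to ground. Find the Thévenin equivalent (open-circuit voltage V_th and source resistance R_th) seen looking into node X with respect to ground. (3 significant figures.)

V_th ≈ 19.8 V, R_th ≈ 3.90 Ω

R1' = 1.78 + 2.61 = 4.390 Ω (source resistance + R1).
With X open, the divider is unloaded: V_th = 22.3 × 34.6/38.99 = 19.79 V.
With V_s suppressed (replaced by a short), R_th = R1' ‖ R2 = (4.390 × 34.6)/(4.390 + 34.6) = 3.896 Ω.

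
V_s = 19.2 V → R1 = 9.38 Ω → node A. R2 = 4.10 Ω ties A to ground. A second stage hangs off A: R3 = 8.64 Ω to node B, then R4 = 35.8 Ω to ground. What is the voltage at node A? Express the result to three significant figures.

Node A sees R2 in parallel with the series input of stage 2, R3 + R4 = 44.44 Ω.
R2 ‖ (R3+R4) = 3.754 Ω.
First divider: V_A = V_s · 3.754/(9.38 + 3.754) = 5.487 V.

V_A ≈ 5.49 V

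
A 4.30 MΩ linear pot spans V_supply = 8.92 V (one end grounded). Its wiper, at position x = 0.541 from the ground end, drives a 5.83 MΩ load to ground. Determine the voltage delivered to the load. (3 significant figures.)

Lower segment x·R_p = 2.326 MΩ; upper segment (1−x)·R_p = 1.974 MΩ.
R_L loads the lower segment: effective lower R = 1.663 MΩ.
V_out = 8.92 × 1.663/(1.974 + 1.663) = 4.079 V.

V_out ≈ 4.08 V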